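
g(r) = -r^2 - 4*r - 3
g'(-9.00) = 14.00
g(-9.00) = -48.00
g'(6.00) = -16.00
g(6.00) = -63.00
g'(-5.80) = 7.60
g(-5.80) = -13.44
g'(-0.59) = -2.82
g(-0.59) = -0.99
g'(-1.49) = -1.02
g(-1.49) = 0.74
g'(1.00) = -6.00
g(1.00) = -8.00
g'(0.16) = -4.32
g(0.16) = -3.67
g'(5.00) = -14.00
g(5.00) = -48.00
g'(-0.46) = -3.08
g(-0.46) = -1.37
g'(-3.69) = 3.38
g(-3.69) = -1.86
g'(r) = -2*r - 4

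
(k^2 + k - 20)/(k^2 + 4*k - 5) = (k - 4)/(k - 1)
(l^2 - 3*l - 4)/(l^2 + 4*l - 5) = (l^2 - 3*l - 4)/(l^2 + 4*l - 5)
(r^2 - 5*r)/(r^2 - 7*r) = (r - 5)/(r - 7)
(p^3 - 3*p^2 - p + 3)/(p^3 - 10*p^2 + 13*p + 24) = (p - 1)/(p - 8)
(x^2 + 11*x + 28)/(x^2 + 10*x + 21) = (x + 4)/(x + 3)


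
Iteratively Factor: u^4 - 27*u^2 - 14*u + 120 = (u - 2)*(u^3 + 2*u^2 - 23*u - 60) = (u - 2)*(u + 4)*(u^2 - 2*u - 15) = (u - 5)*(u - 2)*(u + 4)*(u + 3)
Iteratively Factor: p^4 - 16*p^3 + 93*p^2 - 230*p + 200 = (p - 4)*(p^3 - 12*p^2 + 45*p - 50) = (p - 5)*(p - 4)*(p^2 - 7*p + 10) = (p - 5)^2*(p - 4)*(p - 2)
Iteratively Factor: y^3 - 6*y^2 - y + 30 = (y + 2)*(y^2 - 8*y + 15) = (y - 3)*(y + 2)*(y - 5)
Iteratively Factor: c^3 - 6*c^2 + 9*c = (c - 3)*(c^2 - 3*c) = c*(c - 3)*(c - 3)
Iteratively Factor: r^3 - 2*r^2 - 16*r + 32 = (r - 2)*(r^2 - 16) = (r - 4)*(r - 2)*(r + 4)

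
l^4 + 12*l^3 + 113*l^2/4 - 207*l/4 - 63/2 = (l - 3/2)*(l + 1/2)*(l + 6)*(l + 7)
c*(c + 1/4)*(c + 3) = c^3 + 13*c^2/4 + 3*c/4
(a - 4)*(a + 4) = a^2 - 16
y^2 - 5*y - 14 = (y - 7)*(y + 2)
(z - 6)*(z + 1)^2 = z^3 - 4*z^2 - 11*z - 6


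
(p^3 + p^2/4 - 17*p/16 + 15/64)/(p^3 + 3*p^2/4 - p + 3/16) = (16*p^2 + 8*p - 15)/(4*(4*p^2 + 4*p - 3))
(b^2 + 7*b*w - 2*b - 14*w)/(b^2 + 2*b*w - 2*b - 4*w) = (b + 7*w)/(b + 2*w)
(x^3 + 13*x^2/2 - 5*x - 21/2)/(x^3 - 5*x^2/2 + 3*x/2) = (x^2 + 8*x + 7)/(x*(x - 1))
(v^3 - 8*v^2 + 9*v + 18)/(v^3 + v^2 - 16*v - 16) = (v^2 - 9*v + 18)/(v^2 - 16)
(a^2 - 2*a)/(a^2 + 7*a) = (a - 2)/(a + 7)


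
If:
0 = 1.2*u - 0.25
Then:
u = 0.21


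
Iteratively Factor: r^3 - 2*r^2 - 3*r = (r)*(r^2 - 2*r - 3) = r*(r - 3)*(r + 1)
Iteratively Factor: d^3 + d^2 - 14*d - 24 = (d + 2)*(d^2 - d - 12) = (d + 2)*(d + 3)*(d - 4)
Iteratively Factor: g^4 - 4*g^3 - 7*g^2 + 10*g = (g)*(g^3 - 4*g^2 - 7*g + 10) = g*(g + 2)*(g^2 - 6*g + 5) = g*(g - 5)*(g + 2)*(g - 1)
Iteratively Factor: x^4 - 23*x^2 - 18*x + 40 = (x + 4)*(x^3 - 4*x^2 - 7*x + 10) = (x - 1)*(x + 4)*(x^2 - 3*x - 10) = (x - 5)*(x - 1)*(x + 4)*(x + 2)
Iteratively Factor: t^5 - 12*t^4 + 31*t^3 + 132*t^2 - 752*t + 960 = (t - 4)*(t^4 - 8*t^3 - t^2 + 128*t - 240) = (t - 4)^2*(t^3 - 4*t^2 - 17*t + 60) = (t - 5)*(t - 4)^2*(t^2 + t - 12) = (t - 5)*(t - 4)^2*(t - 3)*(t + 4)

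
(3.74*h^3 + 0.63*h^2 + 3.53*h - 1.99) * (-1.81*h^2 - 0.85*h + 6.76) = -6.7694*h^5 - 4.3193*h^4 + 18.3576*h^3 + 4.8602*h^2 + 25.5543*h - 13.4524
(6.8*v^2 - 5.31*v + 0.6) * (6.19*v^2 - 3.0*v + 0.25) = 42.092*v^4 - 53.2689*v^3 + 21.344*v^2 - 3.1275*v + 0.15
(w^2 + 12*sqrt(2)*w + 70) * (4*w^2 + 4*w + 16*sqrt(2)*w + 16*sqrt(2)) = 4*w^4 + 4*w^3 + 64*sqrt(2)*w^3 + 64*sqrt(2)*w^2 + 664*w^2 + 664*w + 1120*sqrt(2)*w + 1120*sqrt(2)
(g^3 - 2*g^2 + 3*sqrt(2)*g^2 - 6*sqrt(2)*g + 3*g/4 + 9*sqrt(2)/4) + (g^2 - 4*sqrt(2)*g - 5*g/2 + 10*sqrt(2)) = g^3 - g^2 + 3*sqrt(2)*g^2 - 10*sqrt(2)*g - 7*g/4 + 49*sqrt(2)/4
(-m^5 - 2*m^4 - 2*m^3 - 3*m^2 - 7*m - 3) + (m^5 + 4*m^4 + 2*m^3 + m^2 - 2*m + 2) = 2*m^4 - 2*m^2 - 9*m - 1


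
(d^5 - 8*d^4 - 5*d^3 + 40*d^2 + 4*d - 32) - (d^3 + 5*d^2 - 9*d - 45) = d^5 - 8*d^4 - 6*d^3 + 35*d^2 + 13*d + 13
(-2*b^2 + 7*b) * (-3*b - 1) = 6*b^3 - 19*b^2 - 7*b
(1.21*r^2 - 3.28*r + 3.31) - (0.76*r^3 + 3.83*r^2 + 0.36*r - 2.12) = -0.76*r^3 - 2.62*r^2 - 3.64*r + 5.43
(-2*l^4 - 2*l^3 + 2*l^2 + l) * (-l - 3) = 2*l^5 + 8*l^4 + 4*l^3 - 7*l^2 - 3*l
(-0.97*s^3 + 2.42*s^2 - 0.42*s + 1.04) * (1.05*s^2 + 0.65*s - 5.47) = -1.0185*s^5 + 1.9105*s^4 + 6.4379*s^3 - 12.4184*s^2 + 2.9734*s - 5.6888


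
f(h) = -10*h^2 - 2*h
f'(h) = -20*h - 2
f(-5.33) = -273.43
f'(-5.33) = 104.60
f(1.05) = -13.12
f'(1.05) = -23.00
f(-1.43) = -17.59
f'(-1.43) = 26.60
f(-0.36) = -0.58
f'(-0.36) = 5.20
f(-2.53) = -58.95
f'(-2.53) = 48.60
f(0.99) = -11.78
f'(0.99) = -21.80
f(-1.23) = -12.67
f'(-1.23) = 22.60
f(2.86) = -87.52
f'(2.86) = -59.20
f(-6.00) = -348.00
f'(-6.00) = 118.00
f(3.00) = -96.00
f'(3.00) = -62.00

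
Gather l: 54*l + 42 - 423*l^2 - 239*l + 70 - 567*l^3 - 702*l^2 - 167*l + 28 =-567*l^3 - 1125*l^2 - 352*l + 140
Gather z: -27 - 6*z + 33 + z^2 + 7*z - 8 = z^2 + z - 2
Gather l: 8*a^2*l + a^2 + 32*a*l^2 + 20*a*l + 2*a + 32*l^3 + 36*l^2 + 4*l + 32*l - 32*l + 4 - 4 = a^2 + 2*a + 32*l^3 + l^2*(32*a + 36) + l*(8*a^2 + 20*a + 4)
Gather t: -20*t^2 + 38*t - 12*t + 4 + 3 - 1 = -20*t^2 + 26*t + 6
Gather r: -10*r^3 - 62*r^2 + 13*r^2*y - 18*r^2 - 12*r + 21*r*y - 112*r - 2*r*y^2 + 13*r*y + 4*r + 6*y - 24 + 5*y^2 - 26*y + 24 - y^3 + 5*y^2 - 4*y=-10*r^3 + r^2*(13*y - 80) + r*(-2*y^2 + 34*y - 120) - y^3 + 10*y^2 - 24*y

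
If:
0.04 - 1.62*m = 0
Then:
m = 0.02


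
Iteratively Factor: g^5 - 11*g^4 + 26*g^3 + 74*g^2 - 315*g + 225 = (g - 3)*(g^4 - 8*g^3 + 2*g^2 + 80*g - 75) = (g - 5)*(g - 3)*(g^3 - 3*g^2 - 13*g + 15) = (g - 5)*(g - 3)*(g + 3)*(g^2 - 6*g + 5) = (g - 5)^2*(g - 3)*(g + 3)*(g - 1)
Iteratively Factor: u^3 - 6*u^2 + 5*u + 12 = (u + 1)*(u^2 - 7*u + 12) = (u - 3)*(u + 1)*(u - 4)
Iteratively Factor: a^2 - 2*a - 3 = (a - 3)*(a + 1)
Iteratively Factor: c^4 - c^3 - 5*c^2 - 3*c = (c)*(c^3 - c^2 - 5*c - 3) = c*(c - 3)*(c^2 + 2*c + 1) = c*(c - 3)*(c + 1)*(c + 1)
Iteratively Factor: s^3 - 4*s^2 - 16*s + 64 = (s - 4)*(s^2 - 16) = (s - 4)^2*(s + 4)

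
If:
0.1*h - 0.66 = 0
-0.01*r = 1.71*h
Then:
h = 6.60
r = -1128.60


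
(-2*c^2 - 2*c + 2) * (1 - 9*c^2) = 18*c^4 + 18*c^3 - 20*c^2 - 2*c + 2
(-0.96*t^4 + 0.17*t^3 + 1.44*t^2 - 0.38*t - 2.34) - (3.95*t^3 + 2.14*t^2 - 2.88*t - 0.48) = -0.96*t^4 - 3.78*t^3 - 0.7*t^2 + 2.5*t - 1.86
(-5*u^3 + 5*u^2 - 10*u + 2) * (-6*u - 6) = 30*u^4 + 30*u^2 + 48*u - 12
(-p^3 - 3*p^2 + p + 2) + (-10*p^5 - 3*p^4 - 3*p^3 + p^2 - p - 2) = -10*p^5 - 3*p^4 - 4*p^3 - 2*p^2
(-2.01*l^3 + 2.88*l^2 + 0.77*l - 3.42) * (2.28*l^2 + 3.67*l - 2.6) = -4.5828*l^5 - 0.8103*l^4 + 17.5512*l^3 - 12.4597*l^2 - 14.5534*l + 8.892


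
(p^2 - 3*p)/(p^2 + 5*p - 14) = p*(p - 3)/(p^2 + 5*p - 14)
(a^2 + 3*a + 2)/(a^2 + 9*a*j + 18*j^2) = (a^2 + 3*a + 2)/(a^2 + 9*a*j + 18*j^2)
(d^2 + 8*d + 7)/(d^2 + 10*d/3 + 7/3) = 3*(d + 7)/(3*d + 7)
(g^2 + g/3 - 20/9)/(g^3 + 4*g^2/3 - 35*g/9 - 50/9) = (3*g - 4)/(3*g^2 - g - 10)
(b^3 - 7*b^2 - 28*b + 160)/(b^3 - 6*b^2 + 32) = (b^2 - 3*b - 40)/(b^2 - 2*b - 8)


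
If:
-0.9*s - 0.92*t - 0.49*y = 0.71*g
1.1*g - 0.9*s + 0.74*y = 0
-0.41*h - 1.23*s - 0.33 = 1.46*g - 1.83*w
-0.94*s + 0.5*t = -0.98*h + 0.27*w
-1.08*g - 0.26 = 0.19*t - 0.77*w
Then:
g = 0.109515410754293 - 0.956167615955765*y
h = 0.35901906214592 - 0.94243535471305*y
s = 0.133852168699692 - 0.346427086168157*y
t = 0.544199331391233*y - 0.215459666810077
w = 0.438102996000938 - 1.20683526268557*y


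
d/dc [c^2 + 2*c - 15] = 2*c + 2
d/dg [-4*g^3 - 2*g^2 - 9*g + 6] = -12*g^2 - 4*g - 9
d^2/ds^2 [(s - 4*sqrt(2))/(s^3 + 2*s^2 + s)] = 2*(3*s^3 - 24*sqrt(2)*s^2 - 16*sqrt(2)*s - 4*sqrt(2))/(s^3*(s^4 + 4*s^3 + 6*s^2 + 4*s + 1))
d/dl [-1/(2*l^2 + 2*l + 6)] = (l + 1/2)/(l^2 + l + 3)^2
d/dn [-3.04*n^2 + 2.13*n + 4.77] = 2.13 - 6.08*n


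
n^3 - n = n*(n - 1)*(n + 1)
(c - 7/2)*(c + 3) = c^2 - c/2 - 21/2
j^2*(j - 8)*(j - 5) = j^4 - 13*j^3 + 40*j^2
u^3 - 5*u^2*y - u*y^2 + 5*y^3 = (u - 5*y)*(u - y)*(u + y)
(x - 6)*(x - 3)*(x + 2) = x^3 - 7*x^2 + 36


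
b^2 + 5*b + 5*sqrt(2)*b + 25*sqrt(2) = (b + 5)*(b + 5*sqrt(2))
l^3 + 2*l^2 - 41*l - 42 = (l - 6)*(l + 1)*(l + 7)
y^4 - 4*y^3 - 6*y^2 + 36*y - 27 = (y - 3)^2*(y - 1)*(y + 3)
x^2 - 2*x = x*(x - 2)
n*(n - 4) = n^2 - 4*n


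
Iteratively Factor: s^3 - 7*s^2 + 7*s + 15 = (s - 3)*(s^2 - 4*s - 5) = (s - 3)*(s + 1)*(s - 5)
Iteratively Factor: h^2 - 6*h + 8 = (h - 4)*(h - 2)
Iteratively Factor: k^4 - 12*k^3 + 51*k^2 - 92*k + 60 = (k - 2)*(k^3 - 10*k^2 + 31*k - 30) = (k - 2)^2*(k^2 - 8*k + 15) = (k - 3)*(k - 2)^2*(k - 5)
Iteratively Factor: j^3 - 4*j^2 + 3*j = (j)*(j^2 - 4*j + 3) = j*(j - 3)*(j - 1)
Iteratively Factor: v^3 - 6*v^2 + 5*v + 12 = (v - 4)*(v^2 - 2*v - 3) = (v - 4)*(v - 3)*(v + 1)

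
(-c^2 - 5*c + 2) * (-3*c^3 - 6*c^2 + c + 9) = 3*c^5 + 21*c^4 + 23*c^3 - 26*c^2 - 43*c + 18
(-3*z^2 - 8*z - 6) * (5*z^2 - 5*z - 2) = -15*z^4 - 25*z^3 + 16*z^2 + 46*z + 12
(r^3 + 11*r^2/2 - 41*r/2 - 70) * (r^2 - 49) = r^5 + 11*r^4/2 - 139*r^3/2 - 679*r^2/2 + 2009*r/2 + 3430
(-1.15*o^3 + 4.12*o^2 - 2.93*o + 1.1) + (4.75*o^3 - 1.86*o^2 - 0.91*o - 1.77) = 3.6*o^3 + 2.26*o^2 - 3.84*o - 0.67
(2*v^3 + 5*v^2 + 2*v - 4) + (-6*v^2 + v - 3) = 2*v^3 - v^2 + 3*v - 7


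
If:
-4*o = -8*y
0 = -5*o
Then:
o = 0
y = 0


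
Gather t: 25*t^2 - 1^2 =25*t^2 - 1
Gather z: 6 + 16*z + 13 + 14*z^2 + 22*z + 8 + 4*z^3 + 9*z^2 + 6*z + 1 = 4*z^3 + 23*z^2 + 44*z + 28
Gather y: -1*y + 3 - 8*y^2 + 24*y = -8*y^2 + 23*y + 3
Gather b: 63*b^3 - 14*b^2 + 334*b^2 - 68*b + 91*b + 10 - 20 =63*b^3 + 320*b^2 + 23*b - 10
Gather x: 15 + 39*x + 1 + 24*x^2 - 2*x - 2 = 24*x^2 + 37*x + 14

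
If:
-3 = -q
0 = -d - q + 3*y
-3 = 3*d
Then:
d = -1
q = 3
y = 2/3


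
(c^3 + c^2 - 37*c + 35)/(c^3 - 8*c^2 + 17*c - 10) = (c + 7)/(c - 2)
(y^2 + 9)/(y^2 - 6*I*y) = (y^2 + 9)/(y*(y - 6*I))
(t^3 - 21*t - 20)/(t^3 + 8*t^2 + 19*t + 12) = (t - 5)/(t + 3)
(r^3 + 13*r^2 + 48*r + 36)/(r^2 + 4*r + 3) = (r^2 + 12*r + 36)/(r + 3)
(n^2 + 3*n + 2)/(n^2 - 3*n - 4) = (n + 2)/(n - 4)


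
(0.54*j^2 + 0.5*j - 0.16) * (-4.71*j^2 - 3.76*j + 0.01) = -2.5434*j^4 - 4.3854*j^3 - 1.121*j^2 + 0.6066*j - 0.0016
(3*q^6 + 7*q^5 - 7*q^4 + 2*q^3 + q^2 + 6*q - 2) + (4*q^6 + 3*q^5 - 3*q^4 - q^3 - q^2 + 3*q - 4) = 7*q^6 + 10*q^5 - 10*q^4 + q^3 + 9*q - 6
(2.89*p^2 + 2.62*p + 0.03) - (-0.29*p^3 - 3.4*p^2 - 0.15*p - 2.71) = 0.29*p^3 + 6.29*p^2 + 2.77*p + 2.74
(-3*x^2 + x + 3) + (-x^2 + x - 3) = -4*x^2 + 2*x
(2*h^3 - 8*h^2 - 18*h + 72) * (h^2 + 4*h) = 2*h^5 - 50*h^3 + 288*h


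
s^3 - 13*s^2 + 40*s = s*(s - 8)*(s - 5)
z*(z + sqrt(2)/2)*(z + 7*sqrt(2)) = z^3 + 15*sqrt(2)*z^2/2 + 7*z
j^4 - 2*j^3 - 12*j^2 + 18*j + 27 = (j - 3)^2*(j + 1)*(j + 3)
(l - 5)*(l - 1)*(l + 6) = l^3 - 31*l + 30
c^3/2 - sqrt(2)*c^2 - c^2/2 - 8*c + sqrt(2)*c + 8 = (c/2 + sqrt(2))*(c - 1)*(c - 4*sqrt(2))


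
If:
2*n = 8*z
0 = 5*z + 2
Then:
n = -8/5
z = -2/5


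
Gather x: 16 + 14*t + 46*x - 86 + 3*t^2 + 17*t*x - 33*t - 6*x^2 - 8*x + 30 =3*t^2 - 19*t - 6*x^2 + x*(17*t + 38) - 40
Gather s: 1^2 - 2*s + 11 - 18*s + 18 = 30 - 20*s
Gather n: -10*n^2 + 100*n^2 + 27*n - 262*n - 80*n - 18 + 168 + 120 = 90*n^2 - 315*n + 270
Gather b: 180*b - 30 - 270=180*b - 300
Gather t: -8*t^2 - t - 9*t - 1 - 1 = -8*t^2 - 10*t - 2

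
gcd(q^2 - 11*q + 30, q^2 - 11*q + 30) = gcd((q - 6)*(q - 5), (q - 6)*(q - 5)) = q^2 - 11*q + 30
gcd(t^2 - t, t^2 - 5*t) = t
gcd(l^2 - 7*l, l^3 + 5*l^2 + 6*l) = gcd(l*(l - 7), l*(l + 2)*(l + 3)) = l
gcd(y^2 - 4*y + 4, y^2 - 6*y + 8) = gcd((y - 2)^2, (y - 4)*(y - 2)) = y - 2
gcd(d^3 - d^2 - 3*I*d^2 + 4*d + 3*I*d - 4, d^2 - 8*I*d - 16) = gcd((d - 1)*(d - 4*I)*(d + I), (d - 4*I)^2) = d - 4*I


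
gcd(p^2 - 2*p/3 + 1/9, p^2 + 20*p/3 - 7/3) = p - 1/3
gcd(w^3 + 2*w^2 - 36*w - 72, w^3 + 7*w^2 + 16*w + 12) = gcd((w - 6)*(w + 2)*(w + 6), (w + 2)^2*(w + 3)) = w + 2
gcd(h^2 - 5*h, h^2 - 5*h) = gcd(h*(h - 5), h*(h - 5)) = h^2 - 5*h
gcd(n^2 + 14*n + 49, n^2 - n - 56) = n + 7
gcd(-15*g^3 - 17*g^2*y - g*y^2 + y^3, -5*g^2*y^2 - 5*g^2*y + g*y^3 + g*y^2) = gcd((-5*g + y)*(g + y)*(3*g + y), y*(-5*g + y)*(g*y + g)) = -5*g + y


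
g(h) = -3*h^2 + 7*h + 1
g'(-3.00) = 25.00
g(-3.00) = -47.00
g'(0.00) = 7.00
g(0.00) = 1.00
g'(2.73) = -9.38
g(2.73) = -2.25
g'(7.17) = -36.02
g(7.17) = -103.04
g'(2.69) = -9.14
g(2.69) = -1.88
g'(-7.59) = 52.54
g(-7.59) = -224.95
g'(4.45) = -19.70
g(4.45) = -27.26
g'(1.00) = 1.00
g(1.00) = 5.00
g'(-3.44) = 27.64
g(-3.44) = -58.58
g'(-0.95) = 12.70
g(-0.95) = -8.36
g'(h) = 7 - 6*h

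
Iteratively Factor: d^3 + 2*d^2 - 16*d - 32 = (d + 2)*(d^2 - 16) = (d + 2)*(d + 4)*(d - 4)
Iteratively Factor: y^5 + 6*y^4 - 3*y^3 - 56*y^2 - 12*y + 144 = (y - 2)*(y^4 + 8*y^3 + 13*y^2 - 30*y - 72) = (y - 2)*(y + 3)*(y^3 + 5*y^2 - 2*y - 24) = (y - 2)*(y + 3)*(y + 4)*(y^2 + y - 6) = (y - 2)^2*(y + 3)*(y + 4)*(y + 3)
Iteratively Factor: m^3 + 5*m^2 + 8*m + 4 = (m + 2)*(m^2 + 3*m + 2) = (m + 2)^2*(m + 1)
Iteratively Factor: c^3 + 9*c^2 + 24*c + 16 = (c + 4)*(c^2 + 5*c + 4) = (c + 1)*(c + 4)*(c + 4)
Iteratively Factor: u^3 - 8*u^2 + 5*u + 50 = (u + 2)*(u^2 - 10*u + 25) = (u - 5)*(u + 2)*(u - 5)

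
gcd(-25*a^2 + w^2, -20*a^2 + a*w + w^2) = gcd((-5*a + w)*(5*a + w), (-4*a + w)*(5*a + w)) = 5*a + w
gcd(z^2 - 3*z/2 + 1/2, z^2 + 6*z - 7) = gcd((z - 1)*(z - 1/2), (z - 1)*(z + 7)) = z - 1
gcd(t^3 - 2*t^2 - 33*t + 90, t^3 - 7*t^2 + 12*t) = t - 3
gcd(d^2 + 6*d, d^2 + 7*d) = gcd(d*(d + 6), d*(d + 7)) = d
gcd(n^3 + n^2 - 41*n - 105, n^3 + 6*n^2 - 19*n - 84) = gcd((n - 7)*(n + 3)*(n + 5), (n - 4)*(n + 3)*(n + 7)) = n + 3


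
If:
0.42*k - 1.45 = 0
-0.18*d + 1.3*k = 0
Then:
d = 24.93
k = 3.45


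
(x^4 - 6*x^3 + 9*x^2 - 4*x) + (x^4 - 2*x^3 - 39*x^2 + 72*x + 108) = 2*x^4 - 8*x^3 - 30*x^2 + 68*x + 108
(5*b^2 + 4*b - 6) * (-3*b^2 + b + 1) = -15*b^4 - 7*b^3 + 27*b^2 - 2*b - 6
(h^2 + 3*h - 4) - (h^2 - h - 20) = 4*h + 16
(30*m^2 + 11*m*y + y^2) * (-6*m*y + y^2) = -180*m^3*y - 36*m^2*y^2 + 5*m*y^3 + y^4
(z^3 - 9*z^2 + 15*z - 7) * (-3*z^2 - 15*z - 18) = -3*z^5 + 12*z^4 + 72*z^3 - 42*z^2 - 165*z + 126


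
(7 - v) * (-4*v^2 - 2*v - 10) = 4*v^3 - 26*v^2 - 4*v - 70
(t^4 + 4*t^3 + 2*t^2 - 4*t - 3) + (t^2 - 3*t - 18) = t^4 + 4*t^3 + 3*t^2 - 7*t - 21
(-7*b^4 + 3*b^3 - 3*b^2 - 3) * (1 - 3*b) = 21*b^5 - 16*b^4 + 12*b^3 - 3*b^2 + 9*b - 3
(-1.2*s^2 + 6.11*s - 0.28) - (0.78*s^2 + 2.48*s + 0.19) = -1.98*s^2 + 3.63*s - 0.47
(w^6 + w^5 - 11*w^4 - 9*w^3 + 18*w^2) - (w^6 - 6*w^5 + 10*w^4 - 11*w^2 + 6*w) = 7*w^5 - 21*w^4 - 9*w^3 + 29*w^2 - 6*w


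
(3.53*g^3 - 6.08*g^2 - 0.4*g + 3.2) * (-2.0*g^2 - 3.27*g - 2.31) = -7.06*g^5 + 0.616900000000001*g^4 + 12.5273*g^3 + 8.9528*g^2 - 9.54*g - 7.392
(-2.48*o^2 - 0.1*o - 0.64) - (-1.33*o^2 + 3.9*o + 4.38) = -1.15*o^2 - 4.0*o - 5.02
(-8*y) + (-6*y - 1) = -14*y - 1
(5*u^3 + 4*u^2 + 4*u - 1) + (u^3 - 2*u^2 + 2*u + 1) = 6*u^3 + 2*u^2 + 6*u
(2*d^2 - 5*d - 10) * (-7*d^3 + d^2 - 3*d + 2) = -14*d^5 + 37*d^4 + 59*d^3 + 9*d^2 + 20*d - 20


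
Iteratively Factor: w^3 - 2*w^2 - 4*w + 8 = (w + 2)*(w^2 - 4*w + 4) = (w - 2)*(w + 2)*(w - 2)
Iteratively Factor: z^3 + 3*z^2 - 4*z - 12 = (z + 2)*(z^2 + z - 6) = (z - 2)*(z + 2)*(z + 3)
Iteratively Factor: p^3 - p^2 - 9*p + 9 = (p - 3)*(p^2 + 2*p - 3) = (p - 3)*(p - 1)*(p + 3)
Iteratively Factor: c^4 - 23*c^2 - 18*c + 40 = (c - 1)*(c^3 + c^2 - 22*c - 40) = (c - 1)*(c + 4)*(c^2 - 3*c - 10) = (c - 5)*(c - 1)*(c + 4)*(c + 2)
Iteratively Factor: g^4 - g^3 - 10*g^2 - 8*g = (g)*(g^3 - g^2 - 10*g - 8) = g*(g + 1)*(g^2 - 2*g - 8) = g*(g - 4)*(g + 1)*(g + 2)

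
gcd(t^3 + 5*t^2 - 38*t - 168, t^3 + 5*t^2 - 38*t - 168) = t^3 + 5*t^2 - 38*t - 168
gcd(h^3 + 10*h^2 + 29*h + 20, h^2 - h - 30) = h + 5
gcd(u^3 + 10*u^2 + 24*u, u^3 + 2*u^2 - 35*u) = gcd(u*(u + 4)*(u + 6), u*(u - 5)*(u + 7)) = u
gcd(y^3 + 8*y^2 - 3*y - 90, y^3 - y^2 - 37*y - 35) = y + 5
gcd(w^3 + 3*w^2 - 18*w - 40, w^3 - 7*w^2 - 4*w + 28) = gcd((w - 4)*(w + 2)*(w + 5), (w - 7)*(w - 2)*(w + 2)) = w + 2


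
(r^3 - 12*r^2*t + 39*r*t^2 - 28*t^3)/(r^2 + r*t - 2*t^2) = (r^2 - 11*r*t + 28*t^2)/(r + 2*t)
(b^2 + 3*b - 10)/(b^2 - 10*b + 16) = (b + 5)/(b - 8)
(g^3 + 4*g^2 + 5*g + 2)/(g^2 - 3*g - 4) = (g^2 + 3*g + 2)/(g - 4)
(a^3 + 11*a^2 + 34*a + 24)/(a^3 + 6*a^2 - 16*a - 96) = (a + 1)/(a - 4)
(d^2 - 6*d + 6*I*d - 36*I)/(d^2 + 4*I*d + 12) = (d - 6)/(d - 2*I)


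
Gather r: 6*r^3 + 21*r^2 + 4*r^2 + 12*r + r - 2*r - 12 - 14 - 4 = 6*r^3 + 25*r^2 + 11*r - 30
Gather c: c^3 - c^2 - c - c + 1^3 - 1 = c^3 - c^2 - 2*c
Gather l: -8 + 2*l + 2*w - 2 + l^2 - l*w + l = l^2 + l*(3 - w) + 2*w - 10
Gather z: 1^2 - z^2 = 1 - z^2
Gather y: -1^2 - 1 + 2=0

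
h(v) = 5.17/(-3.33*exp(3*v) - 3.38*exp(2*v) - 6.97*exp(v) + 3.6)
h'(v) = 5.17*(9.99*exp(3*v) + 6.76*exp(2*v) + 6.97*exp(v))/(-3.33*exp(3*v) - 3.38*exp(2*v) - 6.97*exp(v) + 3.6)^2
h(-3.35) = 1.54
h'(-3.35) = 0.12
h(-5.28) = 1.45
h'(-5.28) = 0.01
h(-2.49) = 1.73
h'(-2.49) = 0.36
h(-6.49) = 1.44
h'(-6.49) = 0.00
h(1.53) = -0.01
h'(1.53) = 0.03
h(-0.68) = -4.20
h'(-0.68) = 22.38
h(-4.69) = 1.46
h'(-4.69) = 0.03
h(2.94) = -0.00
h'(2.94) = 0.00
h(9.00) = 0.00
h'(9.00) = 0.00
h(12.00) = 0.00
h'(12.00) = 0.00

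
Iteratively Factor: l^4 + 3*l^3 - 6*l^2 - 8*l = (l - 2)*(l^3 + 5*l^2 + 4*l) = l*(l - 2)*(l^2 + 5*l + 4) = l*(l - 2)*(l + 1)*(l + 4)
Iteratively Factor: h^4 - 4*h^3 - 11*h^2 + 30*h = (h)*(h^3 - 4*h^2 - 11*h + 30) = h*(h - 2)*(h^2 - 2*h - 15) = h*(h - 2)*(h + 3)*(h - 5)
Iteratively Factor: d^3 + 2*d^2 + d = (d + 1)*(d^2 + d) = (d + 1)^2*(d)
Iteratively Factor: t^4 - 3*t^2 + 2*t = (t - 1)*(t^3 + t^2 - 2*t) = (t - 1)^2*(t^2 + 2*t) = t*(t - 1)^2*(t + 2)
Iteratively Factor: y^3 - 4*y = (y)*(y^2 - 4) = y*(y + 2)*(y - 2)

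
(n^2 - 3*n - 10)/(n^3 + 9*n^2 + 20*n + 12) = (n - 5)/(n^2 + 7*n + 6)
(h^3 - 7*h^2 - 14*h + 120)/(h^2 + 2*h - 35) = (h^2 - 2*h - 24)/(h + 7)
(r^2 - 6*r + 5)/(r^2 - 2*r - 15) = (r - 1)/(r + 3)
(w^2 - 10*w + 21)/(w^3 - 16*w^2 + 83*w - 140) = (w - 3)/(w^2 - 9*w + 20)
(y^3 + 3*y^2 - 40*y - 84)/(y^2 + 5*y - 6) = (y^3 + 3*y^2 - 40*y - 84)/(y^2 + 5*y - 6)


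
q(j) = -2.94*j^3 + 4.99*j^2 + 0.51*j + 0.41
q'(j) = -8.82*j^2 + 9.98*j + 0.51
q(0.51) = 1.58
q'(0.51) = 3.31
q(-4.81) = 440.58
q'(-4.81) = -251.55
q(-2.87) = 109.55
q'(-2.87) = -100.78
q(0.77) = 2.42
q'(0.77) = 2.97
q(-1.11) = 10.01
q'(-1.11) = -21.43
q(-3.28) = 156.17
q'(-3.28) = -127.11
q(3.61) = -71.03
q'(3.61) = -78.41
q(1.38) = 2.89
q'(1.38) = -2.51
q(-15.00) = 11038.01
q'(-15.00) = -2133.69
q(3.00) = -32.53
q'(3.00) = -48.93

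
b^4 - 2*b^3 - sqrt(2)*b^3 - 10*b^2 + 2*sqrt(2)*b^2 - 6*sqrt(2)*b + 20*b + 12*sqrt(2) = (b - 2)*(b - 3*sqrt(2))*(b + sqrt(2))^2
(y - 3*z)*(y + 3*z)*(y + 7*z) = y^3 + 7*y^2*z - 9*y*z^2 - 63*z^3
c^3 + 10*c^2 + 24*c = c*(c + 4)*(c + 6)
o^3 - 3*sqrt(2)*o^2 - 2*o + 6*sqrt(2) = (o - 3*sqrt(2))*(o - sqrt(2))*(o + sqrt(2))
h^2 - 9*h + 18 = (h - 6)*(h - 3)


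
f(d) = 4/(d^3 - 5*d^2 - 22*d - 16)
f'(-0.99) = 4444.05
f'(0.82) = 0.08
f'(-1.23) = 7.73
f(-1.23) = 2.45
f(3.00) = -0.04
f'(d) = 4*(-3*d^2 + 10*d + 22)/(d^3 - 5*d^2 - 22*d - 16)^2 = 4*(-3*d^2 + 10*d + 22)/(-d^3 + 5*d^2 + 22*d + 16)^2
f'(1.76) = 0.03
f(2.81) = -0.04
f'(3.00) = 0.01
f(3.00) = -0.04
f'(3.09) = 0.01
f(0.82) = -0.11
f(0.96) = -0.10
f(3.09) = -0.04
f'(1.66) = 0.03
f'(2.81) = 0.01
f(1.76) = -0.06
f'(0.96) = 0.07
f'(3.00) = 0.01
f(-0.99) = -44.05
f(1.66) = -0.06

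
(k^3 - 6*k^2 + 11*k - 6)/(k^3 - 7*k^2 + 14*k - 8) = (k - 3)/(k - 4)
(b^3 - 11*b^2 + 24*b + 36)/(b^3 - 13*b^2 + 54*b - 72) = (b^2 - 5*b - 6)/(b^2 - 7*b + 12)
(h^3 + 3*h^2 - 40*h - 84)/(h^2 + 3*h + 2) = (h^2 + h - 42)/(h + 1)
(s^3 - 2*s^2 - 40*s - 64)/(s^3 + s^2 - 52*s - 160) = (s + 2)/(s + 5)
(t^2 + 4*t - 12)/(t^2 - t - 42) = (t - 2)/(t - 7)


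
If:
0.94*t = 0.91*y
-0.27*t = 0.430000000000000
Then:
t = -1.59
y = -1.65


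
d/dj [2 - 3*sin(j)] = -3*cos(j)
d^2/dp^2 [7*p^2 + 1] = 14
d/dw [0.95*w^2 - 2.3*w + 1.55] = 1.9*w - 2.3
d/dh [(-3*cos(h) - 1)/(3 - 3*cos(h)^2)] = (cos(h)^2 + 2*cos(h)/3 + 1)/sin(h)^3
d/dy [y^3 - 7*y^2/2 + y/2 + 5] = 3*y^2 - 7*y + 1/2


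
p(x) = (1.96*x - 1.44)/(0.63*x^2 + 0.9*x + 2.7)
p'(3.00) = 0.01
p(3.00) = 0.40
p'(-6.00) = -0.12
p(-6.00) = -0.66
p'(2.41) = 0.05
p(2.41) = 0.39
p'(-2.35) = -0.27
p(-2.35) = -1.49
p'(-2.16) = -0.23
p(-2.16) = -1.54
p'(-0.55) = 0.91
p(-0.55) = -1.05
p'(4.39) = -0.03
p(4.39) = 0.38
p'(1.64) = 0.18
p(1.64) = 0.30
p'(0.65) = 0.57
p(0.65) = -0.05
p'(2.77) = 0.02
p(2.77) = 0.40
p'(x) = (-1.26*x - 0.9)*(1.96*x - 1.44)/(0.63*x^2 + 0.9*x + 2.7)^2 + 1.96/(0.63*x^2 + 0.9*x + 2.7) = (-1.2348*x^2 + 1.8144*x + 6.588)/(0.3969*x^4 + 1.134*x^3 + 4.212*x^2 + 4.86*x + 7.29)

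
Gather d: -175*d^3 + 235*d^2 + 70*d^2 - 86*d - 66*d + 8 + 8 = -175*d^3 + 305*d^2 - 152*d + 16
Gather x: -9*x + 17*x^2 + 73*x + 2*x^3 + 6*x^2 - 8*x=2*x^3 + 23*x^2 + 56*x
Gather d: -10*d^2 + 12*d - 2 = -10*d^2 + 12*d - 2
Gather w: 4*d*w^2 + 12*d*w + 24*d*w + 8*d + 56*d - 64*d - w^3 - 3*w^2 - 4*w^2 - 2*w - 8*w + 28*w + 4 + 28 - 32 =-w^3 + w^2*(4*d - 7) + w*(36*d + 18)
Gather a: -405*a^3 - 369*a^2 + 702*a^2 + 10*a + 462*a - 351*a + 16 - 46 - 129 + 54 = -405*a^3 + 333*a^2 + 121*a - 105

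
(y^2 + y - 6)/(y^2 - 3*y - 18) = (y - 2)/(y - 6)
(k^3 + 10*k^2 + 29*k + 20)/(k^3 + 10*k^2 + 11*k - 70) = (k^2 + 5*k + 4)/(k^2 + 5*k - 14)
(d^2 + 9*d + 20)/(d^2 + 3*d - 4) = (d + 5)/(d - 1)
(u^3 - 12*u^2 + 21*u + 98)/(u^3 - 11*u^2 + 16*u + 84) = (u - 7)/(u - 6)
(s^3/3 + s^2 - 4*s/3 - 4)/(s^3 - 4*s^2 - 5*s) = (-s^3 - 3*s^2 + 4*s + 12)/(3*s*(-s^2 + 4*s + 5))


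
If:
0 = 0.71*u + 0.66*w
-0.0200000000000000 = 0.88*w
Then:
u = 0.02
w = -0.02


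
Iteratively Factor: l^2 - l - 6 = (l - 3)*(l + 2)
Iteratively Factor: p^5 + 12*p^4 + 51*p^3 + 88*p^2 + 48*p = (p + 3)*(p^4 + 9*p^3 + 24*p^2 + 16*p) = (p + 3)*(p + 4)*(p^3 + 5*p^2 + 4*p) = p*(p + 3)*(p + 4)*(p^2 + 5*p + 4) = p*(p + 1)*(p + 3)*(p + 4)*(p + 4)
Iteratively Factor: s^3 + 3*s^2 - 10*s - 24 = (s - 3)*(s^2 + 6*s + 8) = (s - 3)*(s + 4)*(s + 2)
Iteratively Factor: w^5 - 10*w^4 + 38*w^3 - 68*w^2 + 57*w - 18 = (w - 1)*(w^4 - 9*w^3 + 29*w^2 - 39*w + 18) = (w - 1)^2*(w^3 - 8*w^2 + 21*w - 18) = (w - 3)*(w - 1)^2*(w^2 - 5*w + 6) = (w - 3)^2*(w - 1)^2*(w - 2)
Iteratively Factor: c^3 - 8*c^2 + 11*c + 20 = (c - 4)*(c^2 - 4*c - 5) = (c - 4)*(c + 1)*(c - 5)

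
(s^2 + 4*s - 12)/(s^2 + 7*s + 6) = (s - 2)/(s + 1)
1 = 1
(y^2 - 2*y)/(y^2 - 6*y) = (y - 2)/(y - 6)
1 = 1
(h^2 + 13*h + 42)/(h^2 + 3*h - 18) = (h + 7)/(h - 3)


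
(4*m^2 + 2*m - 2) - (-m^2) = 5*m^2 + 2*m - 2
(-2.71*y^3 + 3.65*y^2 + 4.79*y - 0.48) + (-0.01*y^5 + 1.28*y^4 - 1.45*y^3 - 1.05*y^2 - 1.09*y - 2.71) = -0.01*y^5 + 1.28*y^4 - 4.16*y^3 + 2.6*y^2 + 3.7*y - 3.19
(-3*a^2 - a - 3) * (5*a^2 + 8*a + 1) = -15*a^4 - 29*a^3 - 26*a^2 - 25*a - 3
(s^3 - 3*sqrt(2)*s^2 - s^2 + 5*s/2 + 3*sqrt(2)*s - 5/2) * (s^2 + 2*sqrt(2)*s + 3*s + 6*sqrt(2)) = s^5 - sqrt(2)*s^4 + 2*s^4 - 25*s^3/2 - 2*sqrt(2)*s^3 - 19*s^2 + 8*sqrt(2)*s^2 + 10*sqrt(2)*s + 57*s/2 - 15*sqrt(2)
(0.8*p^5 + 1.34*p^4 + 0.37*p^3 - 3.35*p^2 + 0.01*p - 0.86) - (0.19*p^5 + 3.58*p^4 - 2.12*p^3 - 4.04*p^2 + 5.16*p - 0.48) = 0.61*p^5 - 2.24*p^4 + 2.49*p^3 + 0.69*p^2 - 5.15*p - 0.38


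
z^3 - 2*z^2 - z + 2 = (z - 2)*(z - 1)*(z + 1)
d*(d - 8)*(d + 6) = d^3 - 2*d^2 - 48*d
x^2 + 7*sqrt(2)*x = x*(x + 7*sqrt(2))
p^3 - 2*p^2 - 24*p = p*(p - 6)*(p + 4)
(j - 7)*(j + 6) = j^2 - j - 42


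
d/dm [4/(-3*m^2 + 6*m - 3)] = 8*(m - 1)/(3*(m^2 - 2*m + 1)^2)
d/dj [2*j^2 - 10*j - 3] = 4*j - 10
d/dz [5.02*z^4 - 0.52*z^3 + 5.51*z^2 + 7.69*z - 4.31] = 20.08*z^3 - 1.56*z^2 + 11.02*z + 7.69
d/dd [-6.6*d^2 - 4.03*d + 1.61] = -13.2*d - 4.03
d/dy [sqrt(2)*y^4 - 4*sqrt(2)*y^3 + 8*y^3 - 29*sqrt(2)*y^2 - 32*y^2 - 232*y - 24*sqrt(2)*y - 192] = 4*sqrt(2)*y^3 - 12*sqrt(2)*y^2 + 24*y^2 - 58*sqrt(2)*y - 64*y - 232 - 24*sqrt(2)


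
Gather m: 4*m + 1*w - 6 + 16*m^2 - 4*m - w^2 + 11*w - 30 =16*m^2 - w^2 + 12*w - 36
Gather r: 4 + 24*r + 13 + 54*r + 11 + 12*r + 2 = 90*r + 30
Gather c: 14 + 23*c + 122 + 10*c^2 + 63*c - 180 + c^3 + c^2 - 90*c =c^3 + 11*c^2 - 4*c - 44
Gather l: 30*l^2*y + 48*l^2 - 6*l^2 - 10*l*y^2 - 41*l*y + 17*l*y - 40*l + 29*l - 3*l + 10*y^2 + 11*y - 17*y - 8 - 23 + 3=l^2*(30*y + 42) + l*(-10*y^2 - 24*y - 14) + 10*y^2 - 6*y - 28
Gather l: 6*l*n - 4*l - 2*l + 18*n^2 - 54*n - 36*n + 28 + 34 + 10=l*(6*n - 6) + 18*n^2 - 90*n + 72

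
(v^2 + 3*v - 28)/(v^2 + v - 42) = (v - 4)/(v - 6)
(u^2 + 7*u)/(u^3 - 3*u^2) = (u + 7)/(u*(u - 3))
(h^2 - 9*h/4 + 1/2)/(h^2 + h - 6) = (h - 1/4)/(h + 3)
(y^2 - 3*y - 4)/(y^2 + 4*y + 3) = (y - 4)/(y + 3)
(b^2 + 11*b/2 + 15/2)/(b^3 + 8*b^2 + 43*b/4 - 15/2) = 2*(b + 3)/(2*b^2 + 11*b - 6)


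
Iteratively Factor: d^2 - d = (d)*(d - 1)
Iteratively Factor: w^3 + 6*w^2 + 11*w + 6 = (w + 3)*(w^2 + 3*w + 2) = (w + 2)*(w + 3)*(w + 1)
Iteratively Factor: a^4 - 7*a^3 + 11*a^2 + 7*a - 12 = (a - 3)*(a^3 - 4*a^2 - a + 4) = (a - 3)*(a + 1)*(a^2 - 5*a + 4) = (a - 4)*(a - 3)*(a + 1)*(a - 1)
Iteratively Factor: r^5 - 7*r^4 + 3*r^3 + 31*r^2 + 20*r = (r + 1)*(r^4 - 8*r^3 + 11*r^2 + 20*r) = (r - 5)*(r + 1)*(r^3 - 3*r^2 - 4*r) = (r - 5)*(r - 4)*(r + 1)*(r^2 + r) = (r - 5)*(r - 4)*(r + 1)^2*(r)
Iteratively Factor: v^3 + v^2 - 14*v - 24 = (v + 2)*(v^2 - v - 12) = (v - 4)*(v + 2)*(v + 3)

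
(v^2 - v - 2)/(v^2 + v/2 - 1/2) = 2*(v - 2)/(2*v - 1)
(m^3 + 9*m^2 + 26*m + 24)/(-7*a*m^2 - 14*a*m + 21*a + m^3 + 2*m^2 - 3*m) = (-m^2 - 6*m - 8)/(7*a*m - 7*a - m^2 + m)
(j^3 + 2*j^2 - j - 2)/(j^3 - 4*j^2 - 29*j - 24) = (j^2 + j - 2)/(j^2 - 5*j - 24)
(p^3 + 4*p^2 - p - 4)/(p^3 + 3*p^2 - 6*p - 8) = (p - 1)/(p - 2)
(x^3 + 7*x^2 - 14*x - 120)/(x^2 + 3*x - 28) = (x^2 + 11*x + 30)/(x + 7)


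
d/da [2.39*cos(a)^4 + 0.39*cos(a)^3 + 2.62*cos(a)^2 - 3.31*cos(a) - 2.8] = (-9.56*cos(a)^3 - 1.17*cos(a)^2 - 5.24*cos(a) + 3.31)*sin(a)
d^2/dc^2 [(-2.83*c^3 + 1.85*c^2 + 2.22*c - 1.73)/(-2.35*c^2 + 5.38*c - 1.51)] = (-1.4210854715202e-14*c^5 + 5.6843418860808e-14*c^4 + 72.4417939999999*c^3 - 41.2302239999999*c^2 - 45.252222*c + 43.363772)/(12.977875*c^6 - 89.13315*c^5 + 229.074945*c^4 - 270.266452*c^3 + 147.192837*c^2 - 36.800814*c + 3.442951)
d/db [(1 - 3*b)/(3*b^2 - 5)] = 3*(3*b^2 - 2*b + 5)/(9*b^4 - 30*b^2 + 25)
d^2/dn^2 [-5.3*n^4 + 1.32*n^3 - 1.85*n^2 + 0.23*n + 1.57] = -63.6*n^2 + 7.92*n - 3.7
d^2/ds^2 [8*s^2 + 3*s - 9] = 16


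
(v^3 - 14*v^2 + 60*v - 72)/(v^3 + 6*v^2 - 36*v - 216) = (v^2 - 8*v + 12)/(v^2 + 12*v + 36)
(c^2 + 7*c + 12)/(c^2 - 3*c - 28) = (c + 3)/(c - 7)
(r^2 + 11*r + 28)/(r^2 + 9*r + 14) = (r + 4)/(r + 2)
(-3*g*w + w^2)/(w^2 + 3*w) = (-3*g + w)/(w + 3)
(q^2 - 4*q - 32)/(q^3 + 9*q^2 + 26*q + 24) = (q - 8)/(q^2 + 5*q + 6)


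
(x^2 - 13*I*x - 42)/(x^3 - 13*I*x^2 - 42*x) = 1/x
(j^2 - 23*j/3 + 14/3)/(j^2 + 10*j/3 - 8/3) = (j - 7)/(j + 4)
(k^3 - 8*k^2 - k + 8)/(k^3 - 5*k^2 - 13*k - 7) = (k^2 - 9*k + 8)/(k^2 - 6*k - 7)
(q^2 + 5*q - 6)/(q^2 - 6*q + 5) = (q + 6)/(q - 5)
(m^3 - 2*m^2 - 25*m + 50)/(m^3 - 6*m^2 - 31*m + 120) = (m^2 - 7*m + 10)/(m^2 - 11*m + 24)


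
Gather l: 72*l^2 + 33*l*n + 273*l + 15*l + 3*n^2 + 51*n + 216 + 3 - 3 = 72*l^2 + l*(33*n + 288) + 3*n^2 + 51*n + 216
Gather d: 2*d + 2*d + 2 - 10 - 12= 4*d - 20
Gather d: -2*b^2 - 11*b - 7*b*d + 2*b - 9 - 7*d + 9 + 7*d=-2*b^2 - 7*b*d - 9*b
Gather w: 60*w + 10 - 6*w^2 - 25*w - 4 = -6*w^2 + 35*w + 6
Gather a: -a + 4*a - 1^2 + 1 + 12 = 3*a + 12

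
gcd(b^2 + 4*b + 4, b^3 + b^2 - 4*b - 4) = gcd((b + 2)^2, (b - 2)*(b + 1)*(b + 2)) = b + 2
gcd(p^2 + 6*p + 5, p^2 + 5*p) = p + 5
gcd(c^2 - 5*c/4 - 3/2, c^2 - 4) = c - 2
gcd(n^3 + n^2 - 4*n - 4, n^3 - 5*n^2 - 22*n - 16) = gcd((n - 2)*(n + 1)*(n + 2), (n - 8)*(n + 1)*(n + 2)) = n^2 + 3*n + 2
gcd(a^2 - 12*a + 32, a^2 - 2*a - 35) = 1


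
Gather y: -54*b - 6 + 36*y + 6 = -54*b + 36*y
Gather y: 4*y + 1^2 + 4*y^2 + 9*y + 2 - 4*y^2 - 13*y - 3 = 0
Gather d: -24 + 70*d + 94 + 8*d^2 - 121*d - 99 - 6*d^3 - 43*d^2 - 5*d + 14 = -6*d^3 - 35*d^2 - 56*d - 15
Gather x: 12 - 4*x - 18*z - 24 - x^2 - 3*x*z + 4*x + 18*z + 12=-x^2 - 3*x*z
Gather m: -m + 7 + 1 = 8 - m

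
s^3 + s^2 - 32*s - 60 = (s - 6)*(s + 2)*(s + 5)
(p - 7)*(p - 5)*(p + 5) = p^3 - 7*p^2 - 25*p + 175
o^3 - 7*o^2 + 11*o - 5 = (o - 5)*(o - 1)^2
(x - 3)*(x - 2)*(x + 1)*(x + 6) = x^4 + 2*x^3 - 23*x^2 + 12*x + 36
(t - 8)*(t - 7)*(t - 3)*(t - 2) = t^4 - 20*t^3 + 137*t^2 - 370*t + 336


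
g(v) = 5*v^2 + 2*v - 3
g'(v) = 10*v + 2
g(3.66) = 71.30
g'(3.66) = 38.60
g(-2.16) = 16.01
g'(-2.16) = -19.60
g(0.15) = -2.59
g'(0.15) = 3.50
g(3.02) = 48.64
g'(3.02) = 32.20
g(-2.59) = 25.36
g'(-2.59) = -23.90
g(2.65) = 37.41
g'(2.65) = 28.50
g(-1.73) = 8.50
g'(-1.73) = -15.30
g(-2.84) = 31.65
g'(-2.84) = -26.40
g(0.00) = -3.00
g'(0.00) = 2.00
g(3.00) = 48.00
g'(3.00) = 32.00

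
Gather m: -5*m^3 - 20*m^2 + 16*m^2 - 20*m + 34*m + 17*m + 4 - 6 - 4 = -5*m^3 - 4*m^2 + 31*m - 6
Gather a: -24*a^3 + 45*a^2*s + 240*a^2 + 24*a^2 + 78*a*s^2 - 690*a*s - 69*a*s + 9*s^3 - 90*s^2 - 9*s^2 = -24*a^3 + a^2*(45*s + 264) + a*(78*s^2 - 759*s) + 9*s^3 - 99*s^2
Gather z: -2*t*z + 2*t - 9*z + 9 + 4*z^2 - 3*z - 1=2*t + 4*z^2 + z*(-2*t - 12) + 8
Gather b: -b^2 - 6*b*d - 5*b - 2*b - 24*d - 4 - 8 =-b^2 + b*(-6*d - 7) - 24*d - 12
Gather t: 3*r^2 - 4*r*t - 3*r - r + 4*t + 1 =3*r^2 - 4*r + t*(4 - 4*r) + 1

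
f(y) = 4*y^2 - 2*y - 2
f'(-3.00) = -26.00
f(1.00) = 0.00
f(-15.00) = 928.00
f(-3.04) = 41.05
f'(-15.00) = -122.00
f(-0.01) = -1.98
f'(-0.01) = -2.08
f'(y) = 8*y - 2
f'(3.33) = 24.64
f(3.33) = 35.70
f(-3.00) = 40.00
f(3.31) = 35.20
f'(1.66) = 11.28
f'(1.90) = 13.20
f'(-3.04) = -26.32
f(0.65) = -1.61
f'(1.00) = 6.00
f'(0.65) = 3.20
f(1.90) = 8.64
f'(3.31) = 24.48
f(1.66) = 5.70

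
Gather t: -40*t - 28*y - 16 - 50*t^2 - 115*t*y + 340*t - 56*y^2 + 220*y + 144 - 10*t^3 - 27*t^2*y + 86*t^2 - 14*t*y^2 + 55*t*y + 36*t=-10*t^3 + t^2*(36 - 27*y) + t*(-14*y^2 - 60*y + 336) - 56*y^2 + 192*y + 128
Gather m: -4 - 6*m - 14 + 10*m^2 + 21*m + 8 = 10*m^2 + 15*m - 10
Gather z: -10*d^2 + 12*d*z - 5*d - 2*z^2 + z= -10*d^2 - 5*d - 2*z^2 + z*(12*d + 1)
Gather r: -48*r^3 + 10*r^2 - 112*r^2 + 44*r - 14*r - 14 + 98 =-48*r^3 - 102*r^2 + 30*r + 84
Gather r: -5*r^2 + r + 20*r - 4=-5*r^2 + 21*r - 4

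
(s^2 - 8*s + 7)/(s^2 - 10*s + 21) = (s - 1)/(s - 3)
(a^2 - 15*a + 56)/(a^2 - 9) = (a^2 - 15*a + 56)/(a^2 - 9)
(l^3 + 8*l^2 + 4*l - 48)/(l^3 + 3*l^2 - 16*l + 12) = (l + 4)/(l - 1)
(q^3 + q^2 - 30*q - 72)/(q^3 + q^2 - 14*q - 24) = (q^2 - 2*q - 24)/(q^2 - 2*q - 8)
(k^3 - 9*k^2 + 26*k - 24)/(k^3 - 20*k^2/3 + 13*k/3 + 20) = 3*(k^2 - 6*k + 8)/(3*k^2 - 11*k - 20)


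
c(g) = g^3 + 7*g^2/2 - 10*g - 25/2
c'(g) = 3*g^2 + 7*g - 10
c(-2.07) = 14.33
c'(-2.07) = -11.64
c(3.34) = 30.40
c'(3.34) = 46.85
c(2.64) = 3.89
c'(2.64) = 29.39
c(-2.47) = 18.48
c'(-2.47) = -8.99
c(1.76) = -13.81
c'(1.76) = 11.61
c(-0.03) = -12.20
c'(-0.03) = -10.21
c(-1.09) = 1.26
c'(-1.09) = -14.07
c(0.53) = -16.67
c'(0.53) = -5.45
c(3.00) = 16.00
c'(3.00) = 38.00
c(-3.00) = 22.00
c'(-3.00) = -4.00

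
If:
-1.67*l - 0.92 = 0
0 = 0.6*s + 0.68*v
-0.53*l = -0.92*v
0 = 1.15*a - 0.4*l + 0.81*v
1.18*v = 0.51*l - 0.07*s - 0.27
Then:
No Solution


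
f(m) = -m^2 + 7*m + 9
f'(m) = 7 - 2*m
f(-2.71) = -17.31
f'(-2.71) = 12.42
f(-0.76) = 3.10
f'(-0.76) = 8.52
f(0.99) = 14.95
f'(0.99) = 5.02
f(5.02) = 18.94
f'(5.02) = -3.04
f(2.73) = 20.66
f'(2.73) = 1.54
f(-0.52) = 5.09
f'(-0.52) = 8.04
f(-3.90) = -33.51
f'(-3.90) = 14.80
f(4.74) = 19.71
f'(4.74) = -2.48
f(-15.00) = -321.00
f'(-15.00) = 37.00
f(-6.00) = -69.00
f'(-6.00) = 19.00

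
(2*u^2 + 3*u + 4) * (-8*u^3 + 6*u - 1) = -16*u^5 - 24*u^4 - 20*u^3 + 16*u^2 + 21*u - 4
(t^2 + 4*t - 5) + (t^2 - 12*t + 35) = 2*t^2 - 8*t + 30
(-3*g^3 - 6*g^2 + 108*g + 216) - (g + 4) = -3*g^3 - 6*g^2 + 107*g + 212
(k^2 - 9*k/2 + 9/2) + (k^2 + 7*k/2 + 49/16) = 2*k^2 - k + 121/16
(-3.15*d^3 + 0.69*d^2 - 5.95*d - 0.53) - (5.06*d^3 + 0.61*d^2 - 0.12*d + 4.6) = -8.21*d^3 + 0.08*d^2 - 5.83*d - 5.13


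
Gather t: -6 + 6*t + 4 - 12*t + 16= 14 - 6*t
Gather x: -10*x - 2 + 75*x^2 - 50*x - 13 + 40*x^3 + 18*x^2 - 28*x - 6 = 40*x^3 + 93*x^2 - 88*x - 21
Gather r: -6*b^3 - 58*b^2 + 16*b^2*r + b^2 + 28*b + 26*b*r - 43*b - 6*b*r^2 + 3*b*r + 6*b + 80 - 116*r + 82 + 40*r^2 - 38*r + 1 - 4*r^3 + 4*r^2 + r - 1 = -6*b^3 - 57*b^2 - 9*b - 4*r^3 + r^2*(44 - 6*b) + r*(16*b^2 + 29*b - 153) + 162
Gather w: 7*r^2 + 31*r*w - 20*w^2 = 7*r^2 + 31*r*w - 20*w^2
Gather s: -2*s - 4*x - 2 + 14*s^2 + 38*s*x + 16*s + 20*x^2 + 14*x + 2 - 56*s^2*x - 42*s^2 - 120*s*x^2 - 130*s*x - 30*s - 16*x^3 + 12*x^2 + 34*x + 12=s^2*(-56*x - 28) + s*(-120*x^2 - 92*x - 16) - 16*x^3 + 32*x^2 + 44*x + 12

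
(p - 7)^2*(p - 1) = p^3 - 15*p^2 + 63*p - 49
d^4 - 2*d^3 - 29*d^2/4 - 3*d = d*(d - 4)*(d + 1/2)*(d + 3/2)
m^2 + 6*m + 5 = (m + 1)*(m + 5)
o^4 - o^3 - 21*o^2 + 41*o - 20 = (o - 4)*(o - 1)^2*(o + 5)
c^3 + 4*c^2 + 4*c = c*(c + 2)^2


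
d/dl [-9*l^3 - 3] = -27*l^2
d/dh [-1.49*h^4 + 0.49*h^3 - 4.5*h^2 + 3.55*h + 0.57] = -5.96*h^3 + 1.47*h^2 - 9.0*h + 3.55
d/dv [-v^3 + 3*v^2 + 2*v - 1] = -3*v^2 + 6*v + 2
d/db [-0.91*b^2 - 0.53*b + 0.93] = -1.82*b - 0.53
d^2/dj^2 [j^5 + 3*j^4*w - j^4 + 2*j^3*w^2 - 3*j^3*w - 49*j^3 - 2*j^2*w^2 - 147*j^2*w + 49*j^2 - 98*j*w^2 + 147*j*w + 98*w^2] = 20*j^3 + 36*j^2*w - 12*j^2 + 12*j*w^2 - 18*j*w - 294*j - 4*w^2 - 294*w + 98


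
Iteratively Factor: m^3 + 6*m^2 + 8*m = (m + 4)*(m^2 + 2*m) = m*(m + 4)*(m + 2)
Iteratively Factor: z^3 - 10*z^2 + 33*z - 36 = (z - 4)*(z^2 - 6*z + 9) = (z - 4)*(z - 3)*(z - 3)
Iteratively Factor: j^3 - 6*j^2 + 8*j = (j - 2)*(j^2 - 4*j) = j*(j - 2)*(j - 4)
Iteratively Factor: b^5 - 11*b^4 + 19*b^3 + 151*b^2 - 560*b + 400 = (b - 4)*(b^4 - 7*b^3 - 9*b^2 + 115*b - 100) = (b - 5)*(b - 4)*(b^3 - 2*b^2 - 19*b + 20) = (b - 5)*(b - 4)*(b + 4)*(b^2 - 6*b + 5) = (b - 5)^2*(b - 4)*(b + 4)*(b - 1)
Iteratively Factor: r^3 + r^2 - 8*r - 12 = (r + 2)*(r^2 - r - 6) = (r + 2)^2*(r - 3)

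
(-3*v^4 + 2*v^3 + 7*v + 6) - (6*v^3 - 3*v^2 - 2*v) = -3*v^4 - 4*v^3 + 3*v^2 + 9*v + 6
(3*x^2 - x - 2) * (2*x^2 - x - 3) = 6*x^4 - 5*x^3 - 12*x^2 + 5*x + 6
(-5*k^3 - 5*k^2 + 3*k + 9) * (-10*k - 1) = 50*k^4 + 55*k^3 - 25*k^2 - 93*k - 9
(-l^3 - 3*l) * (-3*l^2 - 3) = 3*l^5 + 12*l^3 + 9*l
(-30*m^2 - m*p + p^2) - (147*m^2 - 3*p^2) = -177*m^2 - m*p + 4*p^2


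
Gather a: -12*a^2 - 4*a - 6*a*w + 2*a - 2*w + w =-12*a^2 + a*(-6*w - 2) - w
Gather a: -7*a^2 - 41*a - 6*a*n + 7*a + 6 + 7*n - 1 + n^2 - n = -7*a^2 + a*(-6*n - 34) + n^2 + 6*n + 5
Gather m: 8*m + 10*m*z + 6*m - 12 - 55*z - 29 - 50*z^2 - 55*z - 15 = m*(10*z + 14) - 50*z^2 - 110*z - 56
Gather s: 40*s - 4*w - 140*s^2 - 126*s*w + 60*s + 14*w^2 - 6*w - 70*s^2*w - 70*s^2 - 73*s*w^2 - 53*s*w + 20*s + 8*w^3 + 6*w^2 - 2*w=s^2*(-70*w - 210) + s*(-73*w^2 - 179*w + 120) + 8*w^3 + 20*w^2 - 12*w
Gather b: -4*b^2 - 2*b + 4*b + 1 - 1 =-4*b^2 + 2*b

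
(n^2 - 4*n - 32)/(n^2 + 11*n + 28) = (n - 8)/(n + 7)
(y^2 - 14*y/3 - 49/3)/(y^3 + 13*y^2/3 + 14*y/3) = (y - 7)/(y*(y + 2))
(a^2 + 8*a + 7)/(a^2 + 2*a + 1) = (a + 7)/(a + 1)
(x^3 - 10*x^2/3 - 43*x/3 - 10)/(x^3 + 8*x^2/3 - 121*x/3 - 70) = (x + 1)/(x + 7)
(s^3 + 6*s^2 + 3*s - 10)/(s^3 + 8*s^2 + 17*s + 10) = (s - 1)/(s + 1)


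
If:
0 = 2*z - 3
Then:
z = 3/2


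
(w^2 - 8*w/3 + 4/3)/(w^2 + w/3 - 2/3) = (w - 2)/(w + 1)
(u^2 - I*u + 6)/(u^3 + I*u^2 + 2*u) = (u - 3*I)/(u*(u - I))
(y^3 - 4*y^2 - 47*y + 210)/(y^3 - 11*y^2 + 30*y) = (y + 7)/y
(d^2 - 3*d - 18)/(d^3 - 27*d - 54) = 1/(d + 3)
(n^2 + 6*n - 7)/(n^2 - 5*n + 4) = (n + 7)/(n - 4)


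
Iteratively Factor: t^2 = (t)*(t)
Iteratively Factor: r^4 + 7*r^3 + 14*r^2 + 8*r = (r + 2)*(r^3 + 5*r^2 + 4*r) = (r + 2)*(r + 4)*(r^2 + r) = (r + 1)*(r + 2)*(r + 4)*(r)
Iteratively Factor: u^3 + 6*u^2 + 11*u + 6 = (u + 3)*(u^2 + 3*u + 2) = (u + 2)*(u + 3)*(u + 1)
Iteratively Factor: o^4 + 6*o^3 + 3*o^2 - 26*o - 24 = (o + 4)*(o^3 + 2*o^2 - 5*o - 6) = (o + 3)*(o + 4)*(o^2 - o - 2) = (o + 1)*(o + 3)*(o + 4)*(o - 2)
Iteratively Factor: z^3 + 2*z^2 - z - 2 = (z + 1)*(z^2 + z - 2) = (z - 1)*(z + 1)*(z + 2)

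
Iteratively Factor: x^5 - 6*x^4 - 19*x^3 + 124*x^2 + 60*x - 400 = (x + 2)*(x^4 - 8*x^3 - 3*x^2 + 130*x - 200) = (x - 5)*(x + 2)*(x^3 - 3*x^2 - 18*x + 40) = (x - 5)*(x - 2)*(x + 2)*(x^2 - x - 20) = (x - 5)*(x - 2)*(x + 2)*(x + 4)*(x - 5)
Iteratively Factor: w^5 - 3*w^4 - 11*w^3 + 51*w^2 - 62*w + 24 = (w - 1)*(w^4 - 2*w^3 - 13*w^2 + 38*w - 24) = (w - 3)*(w - 1)*(w^3 + w^2 - 10*w + 8) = (w - 3)*(w - 1)^2*(w^2 + 2*w - 8) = (w - 3)*(w - 2)*(w - 1)^2*(w + 4)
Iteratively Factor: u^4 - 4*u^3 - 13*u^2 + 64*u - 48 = (u - 4)*(u^3 - 13*u + 12) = (u - 4)*(u - 3)*(u^2 + 3*u - 4) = (u - 4)*(u - 3)*(u - 1)*(u + 4)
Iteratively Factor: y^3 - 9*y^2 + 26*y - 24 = (y - 4)*(y^2 - 5*y + 6) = (y - 4)*(y - 2)*(y - 3)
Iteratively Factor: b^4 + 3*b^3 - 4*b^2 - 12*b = (b)*(b^3 + 3*b^2 - 4*b - 12) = b*(b + 3)*(b^2 - 4) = b*(b - 2)*(b + 3)*(b + 2)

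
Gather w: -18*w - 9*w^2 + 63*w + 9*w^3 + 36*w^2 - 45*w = 9*w^3 + 27*w^2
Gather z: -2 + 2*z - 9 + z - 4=3*z - 15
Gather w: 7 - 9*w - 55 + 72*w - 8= 63*w - 56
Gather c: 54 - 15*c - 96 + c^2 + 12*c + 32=c^2 - 3*c - 10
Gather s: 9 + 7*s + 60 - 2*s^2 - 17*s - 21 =-2*s^2 - 10*s + 48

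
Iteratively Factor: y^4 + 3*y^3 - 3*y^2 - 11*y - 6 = (y + 1)*(y^3 + 2*y^2 - 5*y - 6) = (y + 1)*(y + 3)*(y^2 - y - 2) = (y - 2)*(y + 1)*(y + 3)*(y + 1)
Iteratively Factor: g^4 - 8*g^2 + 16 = (g + 2)*(g^3 - 2*g^2 - 4*g + 8) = (g + 2)^2*(g^2 - 4*g + 4) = (g - 2)*(g + 2)^2*(g - 2)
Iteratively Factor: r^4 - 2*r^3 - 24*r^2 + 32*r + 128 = (r - 4)*(r^3 + 2*r^2 - 16*r - 32) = (r - 4)^2*(r^2 + 6*r + 8) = (r - 4)^2*(r + 2)*(r + 4)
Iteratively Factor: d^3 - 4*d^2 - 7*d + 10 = (d - 1)*(d^2 - 3*d - 10) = (d - 5)*(d - 1)*(d + 2)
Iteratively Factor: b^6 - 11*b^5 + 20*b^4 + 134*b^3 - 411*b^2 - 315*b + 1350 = (b - 5)*(b^5 - 6*b^4 - 10*b^3 + 84*b^2 + 9*b - 270) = (b - 5)*(b - 3)*(b^4 - 3*b^3 - 19*b^2 + 27*b + 90) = (b - 5)*(b - 3)^2*(b^3 - 19*b - 30) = (b - 5)*(b - 3)^2*(b + 2)*(b^2 - 2*b - 15) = (b - 5)^2*(b - 3)^2*(b + 2)*(b + 3)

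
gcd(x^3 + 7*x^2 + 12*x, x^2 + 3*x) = x^2 + 3*x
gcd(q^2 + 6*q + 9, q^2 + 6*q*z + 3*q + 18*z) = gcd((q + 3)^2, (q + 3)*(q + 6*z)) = q + 3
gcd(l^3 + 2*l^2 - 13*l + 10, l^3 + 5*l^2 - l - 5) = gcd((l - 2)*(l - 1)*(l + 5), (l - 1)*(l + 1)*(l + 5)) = l^2 + 4*l - 5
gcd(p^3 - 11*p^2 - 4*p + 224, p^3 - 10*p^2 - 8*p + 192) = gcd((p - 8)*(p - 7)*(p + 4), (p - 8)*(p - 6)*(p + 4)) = p^2 - 4*p - 32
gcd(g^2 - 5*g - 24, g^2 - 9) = g + 3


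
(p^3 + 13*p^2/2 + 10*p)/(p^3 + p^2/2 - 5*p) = (p + 4)/(p - 2)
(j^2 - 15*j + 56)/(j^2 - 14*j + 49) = (j - 8)/(j - 7)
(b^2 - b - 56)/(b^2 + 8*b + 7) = (b - 8)/(b + 1)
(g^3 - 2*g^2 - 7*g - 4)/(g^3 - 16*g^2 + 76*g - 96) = (g^3 - 2*g^2 - 7*g - 4)/(g^3 - 16*g^2 + 76*g - 96)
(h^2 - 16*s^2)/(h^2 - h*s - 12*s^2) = (h + 4*s)/(h + 3*s)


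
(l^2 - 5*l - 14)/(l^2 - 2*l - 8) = (l - 7)/(l - 4)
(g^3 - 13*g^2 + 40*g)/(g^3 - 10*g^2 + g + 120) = g/(g + 3)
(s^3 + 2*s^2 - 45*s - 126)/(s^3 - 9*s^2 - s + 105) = (s + 6)/(s - 5)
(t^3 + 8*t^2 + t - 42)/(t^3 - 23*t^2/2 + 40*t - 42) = 2*(t^2 + 10*t + 21)/(2*t^2 - 19*t + 42)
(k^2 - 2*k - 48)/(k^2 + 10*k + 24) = (k - 8)/(k + 4)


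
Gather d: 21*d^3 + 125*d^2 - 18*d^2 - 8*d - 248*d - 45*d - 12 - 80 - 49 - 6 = 21*d^3 + 107*d^2 - 301*d - 147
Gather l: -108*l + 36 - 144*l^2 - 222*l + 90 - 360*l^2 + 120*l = -504*l^2 - 210*l + 126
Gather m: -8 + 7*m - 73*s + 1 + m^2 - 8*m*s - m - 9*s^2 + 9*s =m^2 + m*(6 - 8*s) - 9*s^2 - 64*s - 7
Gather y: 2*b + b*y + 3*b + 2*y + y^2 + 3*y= 5*b + y^2 + y*(b + 5)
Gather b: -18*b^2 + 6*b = -18*b^2 + 6*b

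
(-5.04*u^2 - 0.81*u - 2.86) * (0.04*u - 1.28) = -0.2016*u^3 + 6.4188*u^2 + 0.9224*u + 3.6608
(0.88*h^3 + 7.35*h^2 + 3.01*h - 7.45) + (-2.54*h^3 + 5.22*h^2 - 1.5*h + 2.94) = -1.66*h^3 + 12.57*h^2 + 1.51*h - 4.51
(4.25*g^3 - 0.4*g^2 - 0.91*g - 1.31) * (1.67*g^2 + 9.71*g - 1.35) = 7.0975*g^5 + 40.5995*g^4 - 11.1412*g^3 - 10.4838*g^2 - 11.4916*g + 1.7685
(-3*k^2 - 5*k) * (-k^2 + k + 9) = 3*k^4 + 2*k^3 - 32*k^2 - 45*k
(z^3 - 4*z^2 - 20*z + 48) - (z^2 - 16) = z^3 - 5*z^2 - 20*z + 64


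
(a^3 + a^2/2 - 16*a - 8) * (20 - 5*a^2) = -5*a^5 - 5*a^4/2 + 100*a^3 + 50*a^2 - 320*a - 160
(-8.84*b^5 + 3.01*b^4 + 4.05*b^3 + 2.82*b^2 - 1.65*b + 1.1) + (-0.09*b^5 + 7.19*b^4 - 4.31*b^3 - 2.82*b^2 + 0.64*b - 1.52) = -8.93*b^5 + 10.2*b^4 - 0.26*b^3 - 1.01*b - 0.42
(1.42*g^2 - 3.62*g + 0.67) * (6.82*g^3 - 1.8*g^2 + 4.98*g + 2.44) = 9.6844*g^5 - 27.2444*g^4 + 18.157*g^3 - 15.7688*g^2 - 5.4962*g + 1.6348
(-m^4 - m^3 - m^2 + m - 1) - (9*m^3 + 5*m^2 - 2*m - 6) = -m^4 - 10*m^3 - 6*m^2 + 3*m + 5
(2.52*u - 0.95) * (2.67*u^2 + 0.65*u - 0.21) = 6.7284*u^3 - 0.8985*u^2 - 1.1467*u + 0.1995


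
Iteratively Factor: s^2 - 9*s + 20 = (s - 5)*(s - 4)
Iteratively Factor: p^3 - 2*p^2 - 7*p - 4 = (p + 1)*(p^2 - 3*p - 4) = (p - 4)*(p + 1)*(p + 1)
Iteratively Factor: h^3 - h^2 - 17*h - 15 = (h + 3)*(h^2 - 4*h - 5) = (h - 5)*(h + 3)*(h + 1)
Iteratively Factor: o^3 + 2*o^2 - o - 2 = (o + 1)*(o^2 + o - 2) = (o - 1)*(o + 1)*(o + 2)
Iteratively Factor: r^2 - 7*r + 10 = (r - 2)*(r - 5)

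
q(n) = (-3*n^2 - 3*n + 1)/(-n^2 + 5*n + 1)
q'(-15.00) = -0.04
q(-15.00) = 2.10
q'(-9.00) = -0.09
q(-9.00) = 1.72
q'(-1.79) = -0.47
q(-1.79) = 0.29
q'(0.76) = -1.20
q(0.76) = -0.71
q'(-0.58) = -2.35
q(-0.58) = -0.77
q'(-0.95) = -0.94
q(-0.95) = -0.25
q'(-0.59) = -2.25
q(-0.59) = -0.75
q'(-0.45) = -4.67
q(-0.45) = -1.20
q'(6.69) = -7.91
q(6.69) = 14.88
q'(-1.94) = -0.44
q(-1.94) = 0.36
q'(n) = (-6*n - 3)/(-n^2 + 5*n + 1) + (2*n - 5)*(-3*n^2 - 3*n + 1)/(-n^2 + 5*n + 1)^2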